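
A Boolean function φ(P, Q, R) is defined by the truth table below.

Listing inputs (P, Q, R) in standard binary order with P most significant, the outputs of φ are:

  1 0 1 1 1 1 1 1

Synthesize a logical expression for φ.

φ(P, Q, R) = NOT ((NOT P AND NOT Q) AND R)

Only row (0,0,1) gives 0. So φ is 1 everywhere except there — the complement of the minterm ¬P·¬Q·R.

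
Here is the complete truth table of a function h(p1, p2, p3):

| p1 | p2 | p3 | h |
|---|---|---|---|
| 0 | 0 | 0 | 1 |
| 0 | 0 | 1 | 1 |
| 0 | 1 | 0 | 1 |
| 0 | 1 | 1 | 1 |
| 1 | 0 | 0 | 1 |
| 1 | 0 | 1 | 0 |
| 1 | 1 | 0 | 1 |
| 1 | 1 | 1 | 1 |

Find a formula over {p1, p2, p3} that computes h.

h(p1, p2, p3) = NOT ((p1 AND NOT p2) AND p3)

h is 0 on exactly one input, (1,0,1), whose minterm is p1·¬p2·p3. So h is the negation of that single conjunction.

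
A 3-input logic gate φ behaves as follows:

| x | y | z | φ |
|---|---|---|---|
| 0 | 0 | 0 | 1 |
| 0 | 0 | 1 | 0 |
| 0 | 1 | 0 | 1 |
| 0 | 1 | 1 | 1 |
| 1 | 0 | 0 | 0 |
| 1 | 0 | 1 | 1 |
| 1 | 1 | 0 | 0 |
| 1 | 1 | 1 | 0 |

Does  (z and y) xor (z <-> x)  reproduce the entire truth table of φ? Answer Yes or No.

Yes

Test each input against both φ and the formula:
  x=0, y=0, z=0: formula gives 1, φ = 1 ✓
  x=0, y=0, z=1: formula gives 0, φ = 0 ✓
  x=0, y=1, z=0: formula gives 1, φ = 1 ✓
  x=0, y=1, z=1: formula gives 1, φ = 1 ✓
  x=1, y=0, z=0: formula gives 0, φ = 0 ✓
  …and likewise for the remaining 3 rows.
No disagreement on any input; they are logically equivalent.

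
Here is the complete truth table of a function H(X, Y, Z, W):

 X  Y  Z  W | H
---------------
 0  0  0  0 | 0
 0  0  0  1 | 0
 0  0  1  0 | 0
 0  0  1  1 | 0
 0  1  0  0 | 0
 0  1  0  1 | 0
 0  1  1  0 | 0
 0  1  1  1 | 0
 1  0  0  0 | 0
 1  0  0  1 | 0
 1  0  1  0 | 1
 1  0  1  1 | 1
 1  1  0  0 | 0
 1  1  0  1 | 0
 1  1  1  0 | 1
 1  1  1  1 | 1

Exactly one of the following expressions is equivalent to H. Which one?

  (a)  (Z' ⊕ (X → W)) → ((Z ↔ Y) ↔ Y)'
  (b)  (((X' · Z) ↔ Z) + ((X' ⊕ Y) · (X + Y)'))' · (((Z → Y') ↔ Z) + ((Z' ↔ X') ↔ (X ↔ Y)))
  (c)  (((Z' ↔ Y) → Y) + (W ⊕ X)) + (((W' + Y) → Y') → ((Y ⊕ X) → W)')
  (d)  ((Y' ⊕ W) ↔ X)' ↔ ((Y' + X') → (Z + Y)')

b

(a) disagrees with H on (0,0,0,0) (formula → 1, table → 0); rule it out.
(c) disagrees with H on (0,0,0,0) (formula → 1, table → 0); rule it out.
(d) disagrees with H on (0,0,0,0) (formula → 1, table → 0); rule it out.
(b) is the remaining candidate, and it agrees with H on all 16 inputs.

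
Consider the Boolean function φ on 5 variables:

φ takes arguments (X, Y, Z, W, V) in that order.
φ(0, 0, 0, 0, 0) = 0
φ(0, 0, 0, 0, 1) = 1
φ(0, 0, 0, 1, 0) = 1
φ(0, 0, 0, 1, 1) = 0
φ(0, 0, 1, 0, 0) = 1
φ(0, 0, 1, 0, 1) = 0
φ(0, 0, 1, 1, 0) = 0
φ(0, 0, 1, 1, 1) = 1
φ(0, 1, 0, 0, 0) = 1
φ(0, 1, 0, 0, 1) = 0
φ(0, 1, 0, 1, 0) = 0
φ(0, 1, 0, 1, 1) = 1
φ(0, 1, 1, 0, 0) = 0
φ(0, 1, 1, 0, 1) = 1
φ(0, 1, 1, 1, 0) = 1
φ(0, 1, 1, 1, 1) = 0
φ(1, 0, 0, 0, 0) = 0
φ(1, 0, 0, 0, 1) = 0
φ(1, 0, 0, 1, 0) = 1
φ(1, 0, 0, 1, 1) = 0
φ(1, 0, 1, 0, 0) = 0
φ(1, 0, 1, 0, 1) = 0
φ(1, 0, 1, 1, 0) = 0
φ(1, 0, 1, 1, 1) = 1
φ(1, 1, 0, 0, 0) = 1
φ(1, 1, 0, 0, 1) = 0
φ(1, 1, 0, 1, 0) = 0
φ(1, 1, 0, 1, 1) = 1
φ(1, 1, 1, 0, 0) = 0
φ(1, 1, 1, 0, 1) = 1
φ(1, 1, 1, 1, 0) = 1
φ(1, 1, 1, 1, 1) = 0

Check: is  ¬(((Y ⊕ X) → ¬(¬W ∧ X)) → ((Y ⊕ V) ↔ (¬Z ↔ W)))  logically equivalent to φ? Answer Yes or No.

Yes

Test each input against both φ and the formula:
  X=0, Y=0, Z=0, W=0, V=0: formula gives 0, φ = 0 ✓
  X=0, Y=0, Z=0, W=0, V=1: formula gives 1, φ = 1 ✓
  X=0, Y=0, Z=0, W=1, V=0: formula gives 1, φ = 1 ✓
  X=0, Y=0, Z=0, W=1, V=1: formula gives 0, φ = 0 ✓
  …and likewise for the remaining 28 rows.
Every row agrees, so the formula is equivalent.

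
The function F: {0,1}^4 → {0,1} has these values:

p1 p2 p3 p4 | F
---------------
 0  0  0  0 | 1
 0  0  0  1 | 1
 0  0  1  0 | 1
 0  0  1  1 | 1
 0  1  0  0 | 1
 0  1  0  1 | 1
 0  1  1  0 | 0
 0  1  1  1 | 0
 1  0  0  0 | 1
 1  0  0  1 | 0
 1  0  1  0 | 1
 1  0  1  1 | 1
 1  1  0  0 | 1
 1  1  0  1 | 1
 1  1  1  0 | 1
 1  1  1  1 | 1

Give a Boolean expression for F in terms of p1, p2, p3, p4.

F(p1, p2, p3, p4) = (((((p1' · p2) · p3) · p4') + (((p1' · p2) · p3) · p4)) + (((p1 · p2') · p3') · p4))'

F is 0 on only 3 rows — (0,1,1,0), (0,1,1,1), (1,0,0,1). Writing each as a minterm (¬p1·p2·p3·¬p4, ¬p1·p2·p3·p4, p1·¬p2·¬p3·p4) and OR-ing them characterizes exactly where F=0, so F is the negation of that disjunction.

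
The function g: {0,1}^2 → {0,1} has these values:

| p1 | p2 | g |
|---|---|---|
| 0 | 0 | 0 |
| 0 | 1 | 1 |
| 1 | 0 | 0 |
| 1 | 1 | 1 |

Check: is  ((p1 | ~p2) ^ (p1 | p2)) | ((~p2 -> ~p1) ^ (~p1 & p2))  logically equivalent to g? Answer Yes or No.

No

Test each input against both g and the formula:
  p1=0, p2=0: formula gives 1, but g = 0 ✗
Row (0,0) is a counterexample, so the formula is not equivalent to g.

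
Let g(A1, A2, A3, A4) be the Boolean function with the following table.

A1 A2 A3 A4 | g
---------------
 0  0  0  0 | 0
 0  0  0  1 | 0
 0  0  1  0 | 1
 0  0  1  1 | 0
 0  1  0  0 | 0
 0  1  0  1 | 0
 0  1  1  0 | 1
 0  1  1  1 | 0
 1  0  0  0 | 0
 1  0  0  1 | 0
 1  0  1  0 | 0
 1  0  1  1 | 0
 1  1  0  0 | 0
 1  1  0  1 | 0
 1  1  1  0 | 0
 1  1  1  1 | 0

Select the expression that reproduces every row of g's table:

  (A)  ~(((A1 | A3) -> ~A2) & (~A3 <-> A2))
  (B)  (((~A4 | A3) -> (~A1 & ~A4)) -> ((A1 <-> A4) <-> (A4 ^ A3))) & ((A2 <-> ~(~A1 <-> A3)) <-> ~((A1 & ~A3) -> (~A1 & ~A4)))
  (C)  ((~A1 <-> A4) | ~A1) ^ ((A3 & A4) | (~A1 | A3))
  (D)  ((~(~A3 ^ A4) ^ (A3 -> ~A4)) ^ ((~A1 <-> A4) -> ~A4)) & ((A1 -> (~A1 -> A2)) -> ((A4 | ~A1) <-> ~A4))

D

(A) disagrees with g on (0,0,0,0) (formula → 1, table → 0); rule it out.
(B) disagrees with g on (0,0,1,0) (formula → 0, table → 1); rule it out.
(C) disagrees with g on (0,0,1,0) (formula → 0, table → 1); rule it out.
(D) is the remaining candidate, and it agrees with g on all 16 inputs.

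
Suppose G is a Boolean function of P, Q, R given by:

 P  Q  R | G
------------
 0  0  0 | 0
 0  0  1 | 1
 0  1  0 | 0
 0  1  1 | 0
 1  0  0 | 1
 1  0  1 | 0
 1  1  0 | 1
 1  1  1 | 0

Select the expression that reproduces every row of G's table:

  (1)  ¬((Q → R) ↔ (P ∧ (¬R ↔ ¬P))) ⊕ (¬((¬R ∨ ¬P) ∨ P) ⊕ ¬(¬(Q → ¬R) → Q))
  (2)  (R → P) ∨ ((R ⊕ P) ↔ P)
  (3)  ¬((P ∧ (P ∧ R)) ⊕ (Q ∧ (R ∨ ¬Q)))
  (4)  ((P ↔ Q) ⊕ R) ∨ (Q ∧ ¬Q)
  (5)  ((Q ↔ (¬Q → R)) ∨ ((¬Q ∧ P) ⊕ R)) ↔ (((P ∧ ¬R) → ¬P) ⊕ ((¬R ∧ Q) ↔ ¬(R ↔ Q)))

(1) fails at (0,0,0): the formula yields 1, G is 0.
(2) fails at (0,0,0): the formula yields 1, G is 0.
(3) fails at (0,0,0): the formula yields 1, G is 0.
(4) fails at (0,0,0): the formula yields 1, G is 0.
That leaves (5). Evaluating it on every row reproduces the table of G exactly.

5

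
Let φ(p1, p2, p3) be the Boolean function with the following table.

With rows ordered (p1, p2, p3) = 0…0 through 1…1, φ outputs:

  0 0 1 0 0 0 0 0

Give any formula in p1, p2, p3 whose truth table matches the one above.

φ(p1, p2, p3) = (NOT p1 AND p2) AND NOT p3

φ is 1 on exactly one input, (0,1,0), whose minterm is ¬p1·p2·¬p3. So φ is just that conjunction.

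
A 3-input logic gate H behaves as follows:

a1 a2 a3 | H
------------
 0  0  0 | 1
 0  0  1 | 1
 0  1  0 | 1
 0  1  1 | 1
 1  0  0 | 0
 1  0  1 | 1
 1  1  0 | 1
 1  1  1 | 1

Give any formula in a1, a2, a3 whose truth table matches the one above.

Only row (1,0,0) gives 0. So H is 1 everywhere except there — the complement of the minterm a1·¬a2·¬a3.

H(a1, a2, a3) = ¬((a1 ∧ ¬a2) ∧ ¬a3)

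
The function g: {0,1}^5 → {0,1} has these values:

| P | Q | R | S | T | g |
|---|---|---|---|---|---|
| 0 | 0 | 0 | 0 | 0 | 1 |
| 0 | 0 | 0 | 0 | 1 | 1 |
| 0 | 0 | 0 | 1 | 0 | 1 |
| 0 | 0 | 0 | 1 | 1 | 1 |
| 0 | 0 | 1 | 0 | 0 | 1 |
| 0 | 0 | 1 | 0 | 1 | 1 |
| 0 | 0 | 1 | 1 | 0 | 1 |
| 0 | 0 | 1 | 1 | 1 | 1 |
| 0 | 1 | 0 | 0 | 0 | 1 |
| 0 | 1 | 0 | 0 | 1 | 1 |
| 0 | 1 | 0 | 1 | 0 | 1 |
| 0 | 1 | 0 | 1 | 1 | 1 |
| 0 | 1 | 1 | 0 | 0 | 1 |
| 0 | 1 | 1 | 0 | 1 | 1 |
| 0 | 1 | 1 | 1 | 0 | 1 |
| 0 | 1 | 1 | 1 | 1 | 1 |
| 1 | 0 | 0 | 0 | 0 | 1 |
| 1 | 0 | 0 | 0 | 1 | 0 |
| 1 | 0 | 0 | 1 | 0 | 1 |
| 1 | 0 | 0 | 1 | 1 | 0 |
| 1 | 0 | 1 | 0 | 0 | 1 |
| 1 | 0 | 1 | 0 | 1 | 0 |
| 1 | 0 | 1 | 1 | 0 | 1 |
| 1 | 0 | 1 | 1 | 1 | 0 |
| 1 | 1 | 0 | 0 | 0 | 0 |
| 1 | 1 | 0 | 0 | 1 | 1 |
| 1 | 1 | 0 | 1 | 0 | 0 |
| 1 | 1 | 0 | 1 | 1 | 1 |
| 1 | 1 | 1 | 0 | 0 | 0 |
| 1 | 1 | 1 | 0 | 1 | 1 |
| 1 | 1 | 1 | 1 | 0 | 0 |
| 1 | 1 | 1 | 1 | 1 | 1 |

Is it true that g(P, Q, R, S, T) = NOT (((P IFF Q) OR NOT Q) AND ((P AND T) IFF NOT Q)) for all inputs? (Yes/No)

Test each input against both g and the formula:
  P=0, Q=0, R=0, S=0, T=0: formula gives 1, g = 1 ✓
  P=0, Q=0, R=0, S=0, T=1: formula gives 1, g = 1 ✓
  P=0, Q=0, R=0, S=1, T=0: formula gives 1, g = 1 ✓
  P=0, Q=0, R=0, S=1, T=1: formula gives 1, g = 1 ✓
  …and likewise for the remaining 28 rows.
Every row agrees, so the formula is equivalent.

Yes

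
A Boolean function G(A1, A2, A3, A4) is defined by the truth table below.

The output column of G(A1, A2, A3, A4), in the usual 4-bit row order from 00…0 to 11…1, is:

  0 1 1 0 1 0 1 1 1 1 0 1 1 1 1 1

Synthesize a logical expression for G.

G(A1, A2, A3, A4) = not ((((((not A1 and not A2) and not A3) and not A4) or (((not A1 and not A2) and A3) and A4)) or (((not A1 and A2) and not A3) and A4)) or (((A1 and not A2) and A3) and not A4))

G is 0 on only 4 rows — (0,0,0,0), (0,0,1,1), (0,1,0,1), (1,0,1,0). Writing each as a minterm (¬A1·¬A2·¬A3·¬A4, ¬A1·¬A2·A3·A4, ¬A1·A2·¬A3·A4, A1·¬A2·A3·¬A4) and OR-ing them characterizes exactly where G=0, so G is the negation of that disjunction.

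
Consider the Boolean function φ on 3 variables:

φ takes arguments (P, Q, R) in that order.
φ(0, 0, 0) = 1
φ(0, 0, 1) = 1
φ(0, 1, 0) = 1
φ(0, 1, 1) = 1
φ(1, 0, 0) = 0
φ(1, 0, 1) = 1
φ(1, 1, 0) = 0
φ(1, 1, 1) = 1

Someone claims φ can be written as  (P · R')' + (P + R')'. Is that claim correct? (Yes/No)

Test each input against both φ and the formula:
  P=0, Q=0, R=0: formula gives 1, φ = 1 ✓
  P=0, Q=0, R=1: formula gives 1, φ = 1 ✓
  P=0, Q=1, R=0: formula gives 1, φ = 1 ✓
  P=0, Q=1, R=1: formula gives 1, φ = 1 ✓
  P=1, Q=0, R=0: formula gives 0, φ = 0 ✓
  … (the remaining 3 rows also agree.)
All 8 rows match — the expression computes φ exactly.

Yes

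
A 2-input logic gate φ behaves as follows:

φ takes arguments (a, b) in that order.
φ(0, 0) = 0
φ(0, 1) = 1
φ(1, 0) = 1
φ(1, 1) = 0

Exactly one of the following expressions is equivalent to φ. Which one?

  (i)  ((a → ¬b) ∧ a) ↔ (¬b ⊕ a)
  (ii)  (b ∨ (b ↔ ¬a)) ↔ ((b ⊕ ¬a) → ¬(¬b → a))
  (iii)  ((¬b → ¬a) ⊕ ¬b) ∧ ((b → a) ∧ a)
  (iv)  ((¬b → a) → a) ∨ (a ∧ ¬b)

ii

(i) disagrees with φ on (1,0) (formula → 0, table → 1); rule it out.
(iii) disagrees with φ on (0,1) (formula → 0, table → 1); rule it out.
(iv) disagrees with φ on (0,0) (formula → 1, table → 0); rule it out.
That leaves (ii). Evaluating it on every row reproduces the table of φ exactly.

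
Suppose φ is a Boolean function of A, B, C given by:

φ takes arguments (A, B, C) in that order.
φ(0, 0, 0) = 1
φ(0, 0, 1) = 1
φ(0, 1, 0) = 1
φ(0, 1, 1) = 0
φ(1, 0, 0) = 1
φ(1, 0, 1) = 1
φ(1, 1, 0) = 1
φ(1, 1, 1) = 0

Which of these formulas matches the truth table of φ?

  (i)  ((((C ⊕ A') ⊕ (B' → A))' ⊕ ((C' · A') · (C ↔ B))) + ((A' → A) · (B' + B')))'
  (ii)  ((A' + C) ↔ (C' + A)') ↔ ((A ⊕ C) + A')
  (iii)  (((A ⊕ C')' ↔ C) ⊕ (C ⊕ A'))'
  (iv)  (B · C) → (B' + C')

(i): at (0,0,0) it gives 0, but φ = 1 — eliminated.
(ii): at (0,0,0) it gives 0, but φ = 1 — eliminated.
(iii): at (0,0,1) it gives 0, but φ = 1 — eliminated.
Only (iv) survives; checking it on all 8 rows confirms it matches φ.

iv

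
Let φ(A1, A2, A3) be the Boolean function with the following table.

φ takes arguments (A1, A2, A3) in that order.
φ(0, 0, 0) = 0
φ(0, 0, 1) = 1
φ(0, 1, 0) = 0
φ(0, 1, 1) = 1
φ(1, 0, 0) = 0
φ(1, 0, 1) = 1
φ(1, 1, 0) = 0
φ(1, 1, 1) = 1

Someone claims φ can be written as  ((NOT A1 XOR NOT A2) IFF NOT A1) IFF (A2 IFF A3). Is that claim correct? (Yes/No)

Yes

Check the formula against φ row by row:
  A1=0, A2=0, A3=0: formula gives 0, φ = 0 ✓
  A1=0, A2=0, A3=1: formula gives 1, φ = 1 ✓
  A1=0, A2=1, A3=0: formula gives 0, φ = 0 ✓
  A1=0, A2=1, A3=1: formula gives 1, φ = 1 ✓
  A1=1, A2=0, A3=0: formula gives 0, φ = 0 ✓
  … (the remaining 3 rows also agree.)
All 8 rows match — the expression computes φ exactly.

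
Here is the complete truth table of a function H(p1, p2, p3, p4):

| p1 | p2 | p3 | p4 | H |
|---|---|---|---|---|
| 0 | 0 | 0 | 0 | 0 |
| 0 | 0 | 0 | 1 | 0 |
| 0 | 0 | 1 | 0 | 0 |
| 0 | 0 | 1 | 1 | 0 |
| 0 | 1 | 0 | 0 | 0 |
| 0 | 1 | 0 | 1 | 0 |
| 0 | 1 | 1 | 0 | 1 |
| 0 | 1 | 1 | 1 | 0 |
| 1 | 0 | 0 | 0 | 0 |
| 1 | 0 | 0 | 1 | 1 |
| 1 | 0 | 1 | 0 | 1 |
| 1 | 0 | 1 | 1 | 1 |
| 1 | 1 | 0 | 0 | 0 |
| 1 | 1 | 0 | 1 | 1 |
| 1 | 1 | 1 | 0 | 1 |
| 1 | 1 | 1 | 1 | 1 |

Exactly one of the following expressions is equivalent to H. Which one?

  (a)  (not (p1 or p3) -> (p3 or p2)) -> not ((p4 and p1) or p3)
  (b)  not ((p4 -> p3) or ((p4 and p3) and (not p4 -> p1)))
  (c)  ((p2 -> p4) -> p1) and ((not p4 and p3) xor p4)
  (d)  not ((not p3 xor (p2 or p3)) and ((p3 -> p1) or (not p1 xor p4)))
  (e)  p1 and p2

(a) disagrees with H on (0,0,0,0) (formula → 1, table → 0); rule it out.
(b) disagrees with H on (0,0,0,1) (formula → 1, table → 0); rule it out.
(d) disagrees with H on (0,0,1,1) (formula → 1, table → 0); rule it out.
(e) disagrees with H on (0,1,1,0) (formula → 0, table → 1); rule it out.
(c) is the remaining candidate, and it agrees with H on all 16 inputs.

c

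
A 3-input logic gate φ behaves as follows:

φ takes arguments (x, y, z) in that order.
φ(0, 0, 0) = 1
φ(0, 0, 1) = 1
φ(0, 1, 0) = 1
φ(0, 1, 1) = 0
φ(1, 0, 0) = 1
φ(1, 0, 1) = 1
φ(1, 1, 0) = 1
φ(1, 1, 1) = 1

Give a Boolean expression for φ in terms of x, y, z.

φ is 0 on exactly one input, (0,1,1), whose minterm is ¬x·y·z. So φ is the negation of that single conjunction.

φ(x, y, z) = ~((~x & y) & z)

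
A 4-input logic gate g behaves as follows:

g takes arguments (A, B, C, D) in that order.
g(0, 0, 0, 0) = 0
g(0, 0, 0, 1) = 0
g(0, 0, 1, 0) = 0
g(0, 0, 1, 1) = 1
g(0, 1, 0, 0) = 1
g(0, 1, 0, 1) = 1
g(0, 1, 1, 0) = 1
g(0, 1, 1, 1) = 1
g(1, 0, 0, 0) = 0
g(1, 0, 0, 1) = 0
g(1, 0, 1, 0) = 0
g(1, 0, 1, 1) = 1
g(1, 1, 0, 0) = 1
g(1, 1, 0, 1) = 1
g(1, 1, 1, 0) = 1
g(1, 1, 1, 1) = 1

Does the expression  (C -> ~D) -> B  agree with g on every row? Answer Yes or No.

Check the formula against g row by row:
  A=0, B=0, C=0, D=0: formula gives 0, g = 0 ✓
  A=0, B=0, C=0, D=1: formula gives 0, g = 0 ✓
  A=0, B=0, C=1, D=0: formula gives 0, g = 0 ✓
  A=0, B=0, C=1, D=1: formula gives 1, g = 1 ✓
  … (the remaining 12 rows also agree.)
No disagreement on any input; they are logically equivalent.

Yes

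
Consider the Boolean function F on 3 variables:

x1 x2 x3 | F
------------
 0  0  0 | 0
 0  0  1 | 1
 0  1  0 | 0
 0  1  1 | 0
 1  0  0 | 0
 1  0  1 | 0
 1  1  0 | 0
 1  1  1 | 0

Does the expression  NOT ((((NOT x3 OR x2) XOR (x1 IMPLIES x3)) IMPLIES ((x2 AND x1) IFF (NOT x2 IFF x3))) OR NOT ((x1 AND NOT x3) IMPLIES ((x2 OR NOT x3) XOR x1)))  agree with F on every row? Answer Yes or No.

Test each input against both F and the formula:
  x1=0, x2=0, x3=0: formula gives 0, F = 0 ✓
  x1=0, x2=0, x3=1: formula gives 1, F = 1 ✓
  x1=0, x2=1, x3=0: formula gives 0, F = 0 ✓
  x1=0, x2=1, x3=1: formula gives 0, F = 0 ✓
  x1=1, x2=0, x3=0: formula gives 0, F = 0 ✓
  x1=1, x2=0, x3=1: formula gives 1, but F = 0 ✗
Row (1,0,1) is a counterexample, so the formula is not equivalent to F.

No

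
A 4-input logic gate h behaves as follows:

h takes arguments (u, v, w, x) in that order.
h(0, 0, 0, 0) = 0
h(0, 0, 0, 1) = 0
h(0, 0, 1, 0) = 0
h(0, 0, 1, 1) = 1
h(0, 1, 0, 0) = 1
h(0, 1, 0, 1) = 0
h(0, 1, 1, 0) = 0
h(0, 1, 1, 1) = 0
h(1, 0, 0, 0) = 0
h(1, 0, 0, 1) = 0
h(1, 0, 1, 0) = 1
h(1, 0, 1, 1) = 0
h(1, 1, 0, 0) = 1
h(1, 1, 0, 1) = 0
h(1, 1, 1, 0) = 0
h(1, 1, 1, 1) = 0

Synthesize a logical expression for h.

h(u, v, w, x) = (((((u' · v') · w) · x) + (((u' · v) · w') · x')) + (((u · v') · w) · x')) + (((u · v) · w') · x')

h=1 on 4 inputs: (0,0,1,1), (0,1,0,0), (1,0,1,0), (1,1,0,0). Reading each as a conjunction of literals (¬u·¬v·w·x, ¬u·v·¬w·¬x, u·¬v·w·¬x, u·v·¬w·¬x) and taking the OR gives the canonical DNF.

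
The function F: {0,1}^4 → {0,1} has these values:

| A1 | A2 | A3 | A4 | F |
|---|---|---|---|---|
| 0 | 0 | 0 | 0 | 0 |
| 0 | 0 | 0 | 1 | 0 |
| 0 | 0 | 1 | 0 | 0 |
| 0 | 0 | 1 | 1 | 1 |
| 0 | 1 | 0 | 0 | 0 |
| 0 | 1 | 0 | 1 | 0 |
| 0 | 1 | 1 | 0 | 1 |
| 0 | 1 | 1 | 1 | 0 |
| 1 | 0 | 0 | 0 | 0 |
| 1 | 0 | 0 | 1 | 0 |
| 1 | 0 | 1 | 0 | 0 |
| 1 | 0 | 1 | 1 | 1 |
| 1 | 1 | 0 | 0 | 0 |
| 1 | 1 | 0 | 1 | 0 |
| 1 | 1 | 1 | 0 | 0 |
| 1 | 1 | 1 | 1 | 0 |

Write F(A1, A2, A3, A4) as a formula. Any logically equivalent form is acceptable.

Collect the rows where F=1 — (0,0,1,1), (0,1,1,0), (1,0,1,1) — and write one minterm per row: ¬A1·¬A2·A3·A4, ¬A1·A2·A3·¬A4, A1·¬A2·A3·A4. Their union (logical OR) reproduces the table exactly.

F(A1, A2, A3, A4) = ((((NOT A1 AND NOT A2) AND A3) AND A4) OR (((NOT A1 AND A2) AND A3) AND NOT A4)) OR (((A1 AND NOT A2) AND A3) AND A4)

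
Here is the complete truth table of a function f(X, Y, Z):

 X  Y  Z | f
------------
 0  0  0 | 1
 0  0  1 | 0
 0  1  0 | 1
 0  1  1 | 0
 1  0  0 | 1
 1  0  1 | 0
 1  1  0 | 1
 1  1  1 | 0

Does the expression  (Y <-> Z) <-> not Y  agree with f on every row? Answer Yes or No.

Check the formula against f row by row:
  X=0, Y=0, Z=0: formula gives 1, f = 1 ✓
  X=0, Y=0, Z=1: formula gives 0, f = 0 ✓
  X=0, Y=1, Z=0: formula gives 1, f = 1 ✓
  X=0, Y=1, Z=1: formula gives 0, f = 0 ✓
  X=1, Y=0, Z=0: formula gives 1, f = 1 ✓
  …and likewise for the remaining 3 rows.
No disagreement on any input; they are logically equivalent.

Yes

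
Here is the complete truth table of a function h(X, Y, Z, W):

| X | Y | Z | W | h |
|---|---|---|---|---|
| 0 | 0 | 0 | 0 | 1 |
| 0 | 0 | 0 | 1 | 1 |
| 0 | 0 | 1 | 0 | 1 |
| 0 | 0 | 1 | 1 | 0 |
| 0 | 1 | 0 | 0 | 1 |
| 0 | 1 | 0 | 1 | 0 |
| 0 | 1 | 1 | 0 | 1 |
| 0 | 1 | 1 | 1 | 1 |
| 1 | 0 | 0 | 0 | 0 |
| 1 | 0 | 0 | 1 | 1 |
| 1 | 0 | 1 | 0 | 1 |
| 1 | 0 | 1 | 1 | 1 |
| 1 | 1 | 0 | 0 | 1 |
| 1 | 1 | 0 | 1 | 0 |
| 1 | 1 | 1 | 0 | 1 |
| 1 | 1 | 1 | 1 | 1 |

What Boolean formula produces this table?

h(X, Y, Z, W) = ((((((X' · Y') · Z) · W) + (((X' · Y) · Z') · W)) + (((X · Y') · Z') · W')) + (((X · Y) · Z') · W))'

There are just 4 zero rows: (0,0,1,1), (0,1,0,1), (1,0,0,0), (1,1,0,1). Their minterms are ¬X·¬Y·Z·W, ¬X·Y·¬Z·W, X·¬Y·¬Z·¬W, X·Y·¬Z·W; the OR of those covers precisely the 0-outputs, and negating it yields h.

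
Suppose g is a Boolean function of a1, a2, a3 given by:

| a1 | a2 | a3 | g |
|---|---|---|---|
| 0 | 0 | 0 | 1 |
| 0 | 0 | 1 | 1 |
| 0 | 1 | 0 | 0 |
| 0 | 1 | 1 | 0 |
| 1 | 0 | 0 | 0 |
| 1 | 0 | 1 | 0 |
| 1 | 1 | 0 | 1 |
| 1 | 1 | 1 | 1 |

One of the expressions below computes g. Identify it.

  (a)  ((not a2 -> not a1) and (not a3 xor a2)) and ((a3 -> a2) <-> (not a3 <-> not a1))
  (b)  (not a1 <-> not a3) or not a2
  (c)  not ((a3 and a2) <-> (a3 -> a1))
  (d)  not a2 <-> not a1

d

(a) fails at (0,0,1): the formula yields 0, g is 1.
(b) fails at (0,1,0): the formula yields 1, g is 0.
(c) fails at (0,0,1): the formula yields 0, g is 1.
Only (d) survives; checking it on all 8 rows confirms it matches g.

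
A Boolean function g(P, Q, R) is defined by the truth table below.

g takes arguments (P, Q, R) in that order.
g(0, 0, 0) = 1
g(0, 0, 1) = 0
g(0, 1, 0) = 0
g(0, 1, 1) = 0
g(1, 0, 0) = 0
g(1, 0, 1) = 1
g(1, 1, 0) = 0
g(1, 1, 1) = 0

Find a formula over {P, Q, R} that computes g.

The 1-rows are (0,0,0), (1,0,1). Each contributes one minterm — ¬P·¬Q·¬R; P·¬Q·R — and their disjunction is a sum-of-products form of g.

g(P, Q, R) = ((P' · Q') · R') + ((P · Q') · R)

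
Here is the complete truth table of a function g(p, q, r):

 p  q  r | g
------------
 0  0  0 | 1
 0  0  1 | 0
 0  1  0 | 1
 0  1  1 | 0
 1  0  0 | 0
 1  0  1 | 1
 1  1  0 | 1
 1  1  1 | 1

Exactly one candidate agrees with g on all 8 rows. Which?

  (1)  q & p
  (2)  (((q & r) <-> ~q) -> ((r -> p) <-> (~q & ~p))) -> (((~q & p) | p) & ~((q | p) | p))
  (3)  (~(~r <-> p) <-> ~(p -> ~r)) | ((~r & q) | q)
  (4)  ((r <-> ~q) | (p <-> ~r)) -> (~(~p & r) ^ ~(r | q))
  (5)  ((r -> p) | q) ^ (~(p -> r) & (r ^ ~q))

(1): at (0,0,0) it gives 0, but g = 1 — eliminated.
(2): at (0,0,0) it gives 0, but g = 1 — eliminated.
(3): at (0,0,0) it gives 0, but g = 1 — eliminated.
(5): at (0,1,1) it gives 1, but g = 0 — eliminated.
Only (4) survives; checking it on all 8 rows confirms it matches g.

4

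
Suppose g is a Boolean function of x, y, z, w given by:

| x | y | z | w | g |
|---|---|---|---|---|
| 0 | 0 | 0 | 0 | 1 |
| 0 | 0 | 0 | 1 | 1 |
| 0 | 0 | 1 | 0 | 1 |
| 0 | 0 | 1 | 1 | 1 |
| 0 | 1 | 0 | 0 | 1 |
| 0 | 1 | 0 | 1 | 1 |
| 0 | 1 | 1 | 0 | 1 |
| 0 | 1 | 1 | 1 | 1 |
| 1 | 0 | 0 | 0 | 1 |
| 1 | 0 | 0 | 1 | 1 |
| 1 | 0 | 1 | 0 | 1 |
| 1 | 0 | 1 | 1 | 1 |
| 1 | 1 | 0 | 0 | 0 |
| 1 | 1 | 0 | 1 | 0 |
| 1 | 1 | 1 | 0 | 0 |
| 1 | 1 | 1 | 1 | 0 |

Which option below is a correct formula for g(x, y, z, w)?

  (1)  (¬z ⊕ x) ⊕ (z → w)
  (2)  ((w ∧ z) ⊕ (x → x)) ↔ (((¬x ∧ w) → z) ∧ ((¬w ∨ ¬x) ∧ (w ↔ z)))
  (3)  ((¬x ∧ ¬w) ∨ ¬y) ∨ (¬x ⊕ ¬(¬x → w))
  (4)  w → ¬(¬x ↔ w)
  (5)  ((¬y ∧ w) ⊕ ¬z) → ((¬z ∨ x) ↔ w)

(1) fails at (0,0,0,0): the formula yields 0, g is 1.
(2) fails at (0,0,0,1): the formula yields 0, g is 1.
(4) fails at (0,0,0,1): the formula yields 0, g is 1.
(5) fails at (0,0,0,0): the formula yields 0, g is 1.
Only (3) survives; checking it on all 16 rows confirms it matches g.

3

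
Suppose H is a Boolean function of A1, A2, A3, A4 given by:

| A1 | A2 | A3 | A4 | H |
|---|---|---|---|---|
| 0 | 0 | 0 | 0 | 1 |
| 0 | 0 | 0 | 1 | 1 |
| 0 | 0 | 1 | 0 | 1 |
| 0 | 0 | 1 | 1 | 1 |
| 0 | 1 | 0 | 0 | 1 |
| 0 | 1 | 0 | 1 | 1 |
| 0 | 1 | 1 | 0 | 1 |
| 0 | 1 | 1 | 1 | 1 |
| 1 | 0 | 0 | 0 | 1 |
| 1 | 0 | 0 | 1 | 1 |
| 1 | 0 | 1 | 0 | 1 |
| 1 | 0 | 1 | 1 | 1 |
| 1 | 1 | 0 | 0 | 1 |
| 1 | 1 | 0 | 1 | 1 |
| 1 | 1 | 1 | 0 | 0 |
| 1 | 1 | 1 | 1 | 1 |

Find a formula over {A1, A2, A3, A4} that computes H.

H(A1, A2, A3, A4) = NOT (((A1 AND A2) AND A3) AND NOT A4)

Only row (1,1,1,0) gives 0. So H is 1 everywhere except there — the complement of the minterm A1·A2·A3·¬A4.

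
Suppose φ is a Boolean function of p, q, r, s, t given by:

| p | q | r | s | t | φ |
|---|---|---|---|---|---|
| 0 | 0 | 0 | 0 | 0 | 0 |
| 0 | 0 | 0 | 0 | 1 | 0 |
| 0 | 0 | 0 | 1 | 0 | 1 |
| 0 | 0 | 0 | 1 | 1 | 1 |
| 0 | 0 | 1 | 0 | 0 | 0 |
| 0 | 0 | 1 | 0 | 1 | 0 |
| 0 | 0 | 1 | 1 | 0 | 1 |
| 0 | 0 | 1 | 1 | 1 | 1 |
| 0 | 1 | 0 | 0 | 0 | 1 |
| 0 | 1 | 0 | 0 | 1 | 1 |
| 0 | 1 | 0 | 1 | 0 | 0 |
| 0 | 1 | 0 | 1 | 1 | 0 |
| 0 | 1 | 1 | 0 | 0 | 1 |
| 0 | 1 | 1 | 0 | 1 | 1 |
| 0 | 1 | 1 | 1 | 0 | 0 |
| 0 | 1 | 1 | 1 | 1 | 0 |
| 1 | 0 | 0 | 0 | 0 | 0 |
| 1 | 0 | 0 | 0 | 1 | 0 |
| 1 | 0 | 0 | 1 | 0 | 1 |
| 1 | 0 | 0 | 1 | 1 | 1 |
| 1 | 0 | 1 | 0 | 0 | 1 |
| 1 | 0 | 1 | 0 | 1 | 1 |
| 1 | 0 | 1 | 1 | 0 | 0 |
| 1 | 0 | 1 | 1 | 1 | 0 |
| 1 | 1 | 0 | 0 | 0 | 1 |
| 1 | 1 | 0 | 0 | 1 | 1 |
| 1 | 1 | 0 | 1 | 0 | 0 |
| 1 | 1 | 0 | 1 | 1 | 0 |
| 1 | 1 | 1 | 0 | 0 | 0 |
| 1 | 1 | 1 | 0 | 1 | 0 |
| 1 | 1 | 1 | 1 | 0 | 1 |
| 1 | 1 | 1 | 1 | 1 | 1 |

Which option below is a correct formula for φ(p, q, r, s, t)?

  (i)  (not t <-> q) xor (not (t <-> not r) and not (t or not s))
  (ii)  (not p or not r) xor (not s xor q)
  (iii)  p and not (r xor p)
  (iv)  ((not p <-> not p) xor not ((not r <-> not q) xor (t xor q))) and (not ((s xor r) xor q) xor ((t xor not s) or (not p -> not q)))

ii

(i): at (0,0,0,0,1) it gives 1, but φ = 0 — eliminated.
(iii): at (0,0,0,1,0) it gives 0, but φ = 1 — eliminated.
(iv): at (0,0,0,1,1) it gives 0, but φ = 1 — eliminated.
Only (ii) survives; checking it on all 32 rows confirms it matches φ.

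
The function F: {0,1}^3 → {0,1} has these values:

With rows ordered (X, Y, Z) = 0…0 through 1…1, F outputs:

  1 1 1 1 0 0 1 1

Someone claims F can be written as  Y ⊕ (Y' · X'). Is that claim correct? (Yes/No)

Yes

Test each input against both F and the formula:
  X=0, Y=0, Z=0: formula gives 1, F = 1 ✓
  X=0, Y=0, Z=1: formula gives 1, F = 1 ✓
  X=0, Y=1, Z=0: formula gives 1, F = 1 ✓
  X=0, Y=1, Z=1: formula gives 1, F = 1 ✓
  X=1, Y=0, Z=0: formula gives 0, F = 0 ✓
  …and likewise for the remaining 3 rows.
No disagreement on any input; they are logically equivalent.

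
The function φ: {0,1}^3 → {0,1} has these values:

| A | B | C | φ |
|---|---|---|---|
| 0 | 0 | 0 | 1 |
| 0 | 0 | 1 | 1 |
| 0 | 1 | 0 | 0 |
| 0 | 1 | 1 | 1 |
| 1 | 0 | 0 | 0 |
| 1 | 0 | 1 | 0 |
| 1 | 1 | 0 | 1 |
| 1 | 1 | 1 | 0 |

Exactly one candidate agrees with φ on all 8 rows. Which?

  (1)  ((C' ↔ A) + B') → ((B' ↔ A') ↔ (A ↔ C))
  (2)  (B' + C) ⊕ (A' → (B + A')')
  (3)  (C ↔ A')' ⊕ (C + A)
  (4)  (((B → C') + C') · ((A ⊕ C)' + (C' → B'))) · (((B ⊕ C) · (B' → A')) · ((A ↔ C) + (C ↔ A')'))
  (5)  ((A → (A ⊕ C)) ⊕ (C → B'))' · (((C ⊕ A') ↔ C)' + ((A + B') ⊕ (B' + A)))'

(1): at (0,0,1) it gives 0, but φ = 1 — eliminated.
(3): at (0,1,0) it gives 1, but φ = 0 — eliminated.
(4): at (0,0,0) it gives 0, but φ = 1 — eliminated.
(5): at (0,0,0) it gives 0, but φ = 1 — eliminated.
That leaves (2). Evaluating it on every row reproduces the table of φ exactly.

2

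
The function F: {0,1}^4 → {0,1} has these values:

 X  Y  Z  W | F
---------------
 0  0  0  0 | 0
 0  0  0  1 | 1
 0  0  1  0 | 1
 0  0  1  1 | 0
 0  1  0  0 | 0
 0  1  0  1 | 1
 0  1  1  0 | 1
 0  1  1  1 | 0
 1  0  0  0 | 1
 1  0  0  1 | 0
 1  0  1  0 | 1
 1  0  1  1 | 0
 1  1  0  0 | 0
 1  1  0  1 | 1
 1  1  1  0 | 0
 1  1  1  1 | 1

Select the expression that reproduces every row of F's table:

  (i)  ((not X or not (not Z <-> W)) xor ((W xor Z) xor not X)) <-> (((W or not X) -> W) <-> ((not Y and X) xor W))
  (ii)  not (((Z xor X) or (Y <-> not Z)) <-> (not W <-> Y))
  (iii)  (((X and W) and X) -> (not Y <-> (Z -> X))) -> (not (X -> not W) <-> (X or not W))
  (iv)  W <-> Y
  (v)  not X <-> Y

i

(ii): at (0,1,1,0) it gives 0, but F = 1 — eliminated.
(iii): at (0,0,1,0) it gives 0, but F = 1 — eliminated.
(iv): at (0,0,0,0) it gives 1, but F = 0 — eliminated.
(v): at (0,0,0,1) it gives 0, but F = 1 — eliminated.
Only (i) survives; checking it on all 16 rows confirms it matches F.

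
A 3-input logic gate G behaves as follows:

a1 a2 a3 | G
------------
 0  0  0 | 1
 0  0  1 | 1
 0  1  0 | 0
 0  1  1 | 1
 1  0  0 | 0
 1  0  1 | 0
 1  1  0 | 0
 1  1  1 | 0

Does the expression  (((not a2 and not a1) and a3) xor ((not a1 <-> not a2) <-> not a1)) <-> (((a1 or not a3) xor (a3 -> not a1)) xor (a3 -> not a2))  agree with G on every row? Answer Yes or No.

Check the formula against G row by row:
  a1=0, a2=0, a3=0: formula gives 1, G = 1 ✓
  a1=0, a2=0, a3=1: formula gives 1, G = 1 ✓
  a1=0, a2=1, a3=0: formula gives 0, G = 0 ✓
  a1=0, a2=1, a3=1: formula gives 0, but G = 1 ✗
A single disagreement suffices: at (0,1,1) they differ, so the formula does not compute G.

No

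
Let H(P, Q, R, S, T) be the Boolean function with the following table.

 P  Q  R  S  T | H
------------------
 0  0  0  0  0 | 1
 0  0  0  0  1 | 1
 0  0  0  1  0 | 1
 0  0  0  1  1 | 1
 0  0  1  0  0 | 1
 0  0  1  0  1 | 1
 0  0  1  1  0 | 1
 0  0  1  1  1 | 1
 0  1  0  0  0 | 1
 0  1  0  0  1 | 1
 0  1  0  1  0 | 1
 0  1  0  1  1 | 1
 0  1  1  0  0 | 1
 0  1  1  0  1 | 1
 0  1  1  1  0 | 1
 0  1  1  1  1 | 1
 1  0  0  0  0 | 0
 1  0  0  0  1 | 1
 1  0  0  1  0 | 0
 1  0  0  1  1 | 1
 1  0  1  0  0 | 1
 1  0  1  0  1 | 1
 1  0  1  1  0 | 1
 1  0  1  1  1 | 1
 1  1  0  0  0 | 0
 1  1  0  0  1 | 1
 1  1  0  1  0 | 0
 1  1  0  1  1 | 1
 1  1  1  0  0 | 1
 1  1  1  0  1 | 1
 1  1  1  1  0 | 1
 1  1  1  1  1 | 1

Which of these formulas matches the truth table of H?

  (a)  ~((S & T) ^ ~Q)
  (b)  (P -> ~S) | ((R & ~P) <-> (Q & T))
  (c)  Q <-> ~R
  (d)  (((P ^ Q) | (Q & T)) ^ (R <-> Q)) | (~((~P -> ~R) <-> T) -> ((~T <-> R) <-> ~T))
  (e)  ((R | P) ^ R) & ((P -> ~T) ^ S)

(a): at (0,0,0,0,0) it gives 0, but H = 1 — eliminated.
(b): at (1,0,0,0,0) it gives 1, but H = 0 — eliminated.
(c): at (0,0,0,0,0) it gives 0, but H = 1 — eliminated.
(e): at (0,0,0,0,0) it gives 0, but H = 1 — eliminated.
Only (d) survives; checking it on all 32 rows confirms it matches H.

d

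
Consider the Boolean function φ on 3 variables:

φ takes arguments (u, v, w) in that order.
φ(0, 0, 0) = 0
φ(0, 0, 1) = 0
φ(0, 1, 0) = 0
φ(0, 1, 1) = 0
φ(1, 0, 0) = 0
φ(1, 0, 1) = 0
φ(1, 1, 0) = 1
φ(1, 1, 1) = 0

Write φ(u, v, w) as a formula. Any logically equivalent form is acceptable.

Only row (1,1,0) gives 1. That row's minterm u·v·¬w is φ directly.

φ(u, v, w) = (u · v) · w'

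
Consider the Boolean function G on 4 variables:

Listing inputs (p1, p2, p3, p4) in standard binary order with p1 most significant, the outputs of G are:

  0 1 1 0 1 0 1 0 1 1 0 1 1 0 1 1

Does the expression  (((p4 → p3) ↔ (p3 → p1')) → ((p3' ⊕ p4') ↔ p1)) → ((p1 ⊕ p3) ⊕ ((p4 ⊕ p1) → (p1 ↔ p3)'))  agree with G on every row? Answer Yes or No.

No

Check the formula against G row by row:
  p1=0, p2=0, p3=0, p4=0: formula gives 1, but G = 0 ✗
Since they disagree at (0,0,0,0), the expression is not a correct formula for G.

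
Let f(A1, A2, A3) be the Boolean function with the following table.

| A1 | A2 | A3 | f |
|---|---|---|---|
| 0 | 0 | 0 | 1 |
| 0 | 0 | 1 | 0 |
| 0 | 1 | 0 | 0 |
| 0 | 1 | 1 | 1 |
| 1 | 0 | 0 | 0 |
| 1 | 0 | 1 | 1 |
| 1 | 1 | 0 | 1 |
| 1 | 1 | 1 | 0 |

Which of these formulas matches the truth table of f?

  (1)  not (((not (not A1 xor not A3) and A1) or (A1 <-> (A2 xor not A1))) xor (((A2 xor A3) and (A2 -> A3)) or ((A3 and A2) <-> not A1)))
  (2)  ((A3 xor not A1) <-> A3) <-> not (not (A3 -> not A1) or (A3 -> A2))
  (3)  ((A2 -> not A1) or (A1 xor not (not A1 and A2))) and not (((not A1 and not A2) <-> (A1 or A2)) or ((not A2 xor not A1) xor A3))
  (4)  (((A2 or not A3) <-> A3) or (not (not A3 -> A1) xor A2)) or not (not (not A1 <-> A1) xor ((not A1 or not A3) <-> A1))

(2) disagrees with f on (0,1,0) (formula → 1, table → 0); rule it out.
(3) disagrees with f on (1,1,0) (formula → 0, table → 1); rule it out.
(4) disagrees with f on (1,0,0) (formula → 1, table → 0); rule it out.
Only (1) survives; checking it on all 8 rows confirms it matches f.

1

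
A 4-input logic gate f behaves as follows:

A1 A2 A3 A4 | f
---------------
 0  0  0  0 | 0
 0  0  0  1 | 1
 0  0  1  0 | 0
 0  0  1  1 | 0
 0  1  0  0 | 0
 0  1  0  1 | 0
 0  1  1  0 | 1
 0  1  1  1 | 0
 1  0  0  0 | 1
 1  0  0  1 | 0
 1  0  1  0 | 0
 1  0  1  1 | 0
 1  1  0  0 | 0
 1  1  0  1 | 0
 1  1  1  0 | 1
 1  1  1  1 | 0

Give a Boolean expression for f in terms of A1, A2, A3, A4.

f(A1, A2, A3, A4) = (((((~A1 & ~A2) & ~A3) & A4) | (((~A1 & A2) & A3) & ~A4)) | (((A1 & ~A2) & ~A3) & ~A4)) | (((A1 & A2) & A3) & ~A4)

Collect the rows where f=1 — (0,0,0,1), (0,1,1,0), (1,0,0,0), (1,1,1,0) — and write one minterm per row: ¬A1·¬A2·¬A3·A4, ¬A1·A2·A3·¬A4, A1·¬A2·¬A3·¬A4, A1·A2·A3·¬A4. Their union (logical OR) reproduces the table exactly.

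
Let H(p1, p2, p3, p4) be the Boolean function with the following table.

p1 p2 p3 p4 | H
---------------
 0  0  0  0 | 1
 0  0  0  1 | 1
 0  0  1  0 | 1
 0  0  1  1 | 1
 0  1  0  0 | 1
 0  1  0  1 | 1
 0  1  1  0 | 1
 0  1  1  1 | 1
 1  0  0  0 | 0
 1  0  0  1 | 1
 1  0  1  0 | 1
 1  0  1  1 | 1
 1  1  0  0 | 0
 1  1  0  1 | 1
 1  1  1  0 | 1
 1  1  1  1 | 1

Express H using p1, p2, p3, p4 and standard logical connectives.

H is 0 on only 2 rows — (1,0,0,0), (1,1,0,0). Writing each as a minterm (p1·¬p2·¬p3·¬p4, p1·p2·¬p3·¬p4) and OR-ing them characterizes exactly where H=0, so H is the negation of that disjunction.

H(p1, p2, p3, p4) = not ((((p1 and not p2) and not p3) and not p4) or (((p1 and p2) and not p3) and not p4))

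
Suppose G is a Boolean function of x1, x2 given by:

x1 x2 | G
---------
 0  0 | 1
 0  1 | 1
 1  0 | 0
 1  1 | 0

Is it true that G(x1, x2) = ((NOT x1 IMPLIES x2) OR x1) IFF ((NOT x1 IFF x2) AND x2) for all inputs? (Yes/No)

Check the formula against G row by row:
  x1=0, x2=0: formula gives 1, G = 1 ✓
  x1=0, x2=1: formula gives 1, G = 1 ✓
  x1=1, x2=0: formula gives 0, G = 0 ✓
  x1=1, x2=1: formula gives 0, G = 0 ✓
Every row agrees, so the formula is equivalent.

Yes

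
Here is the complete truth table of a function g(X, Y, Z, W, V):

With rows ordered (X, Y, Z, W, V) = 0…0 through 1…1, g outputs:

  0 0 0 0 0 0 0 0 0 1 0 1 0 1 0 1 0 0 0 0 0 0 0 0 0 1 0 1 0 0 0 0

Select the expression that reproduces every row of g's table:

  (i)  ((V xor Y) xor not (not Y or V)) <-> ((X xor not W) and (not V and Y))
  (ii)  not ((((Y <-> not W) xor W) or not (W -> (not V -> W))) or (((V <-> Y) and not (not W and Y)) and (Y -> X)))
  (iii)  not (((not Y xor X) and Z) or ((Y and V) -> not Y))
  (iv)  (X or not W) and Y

iii

(i) disagrees with g on (0,0,0,0,0) (formula → 1, table → 0); rule it out.
(ii) disagrees with g on (0,0,0,0,1) (formula → 1, table → 0); rule it out.
(iv) disagrees with g on (0,1,0,0,0) (formula → 1, table → 0); rule it out.
Only (iii) survives; checking it on all 32 rows confirms it matches g.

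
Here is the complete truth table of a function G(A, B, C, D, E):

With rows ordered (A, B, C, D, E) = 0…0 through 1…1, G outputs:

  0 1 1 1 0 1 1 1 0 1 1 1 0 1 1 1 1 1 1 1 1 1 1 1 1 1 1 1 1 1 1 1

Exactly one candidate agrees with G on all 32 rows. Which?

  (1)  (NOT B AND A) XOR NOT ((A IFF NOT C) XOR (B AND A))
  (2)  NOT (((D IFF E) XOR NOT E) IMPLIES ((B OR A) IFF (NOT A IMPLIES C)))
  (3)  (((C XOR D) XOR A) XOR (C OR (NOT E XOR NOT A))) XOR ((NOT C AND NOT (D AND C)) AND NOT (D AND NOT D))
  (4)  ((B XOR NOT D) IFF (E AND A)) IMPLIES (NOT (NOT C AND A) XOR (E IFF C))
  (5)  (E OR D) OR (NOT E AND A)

5

(1) fails at (0,0,0,0,0): the formula yields 1, G is 0.
(2) fails at (0,0,0,0,1): the formula yields 0, G is 1.
(3) fails at (0,0,0,0,0): the formula yields 1, G is 0.
(4) fails at (0,0,0,0,0): the formula yields 1, G is 0.
(5) is the remaining candidate, and it agrees with G on all 32 inputs.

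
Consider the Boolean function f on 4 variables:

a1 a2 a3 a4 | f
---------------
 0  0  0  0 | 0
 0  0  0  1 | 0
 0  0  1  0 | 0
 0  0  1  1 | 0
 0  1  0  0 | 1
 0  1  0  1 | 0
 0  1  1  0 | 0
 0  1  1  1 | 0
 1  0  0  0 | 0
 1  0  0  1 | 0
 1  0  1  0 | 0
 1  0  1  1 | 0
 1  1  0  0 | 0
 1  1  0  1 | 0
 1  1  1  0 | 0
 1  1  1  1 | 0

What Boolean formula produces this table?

f(a1, a2, a3, a4) = ((~a1 & a2) & ~a3) & ~a4

Only row (0,1,0,0) gives 1. That row's minterm ¬a1·a2·¬a3·¬a4 is f directly.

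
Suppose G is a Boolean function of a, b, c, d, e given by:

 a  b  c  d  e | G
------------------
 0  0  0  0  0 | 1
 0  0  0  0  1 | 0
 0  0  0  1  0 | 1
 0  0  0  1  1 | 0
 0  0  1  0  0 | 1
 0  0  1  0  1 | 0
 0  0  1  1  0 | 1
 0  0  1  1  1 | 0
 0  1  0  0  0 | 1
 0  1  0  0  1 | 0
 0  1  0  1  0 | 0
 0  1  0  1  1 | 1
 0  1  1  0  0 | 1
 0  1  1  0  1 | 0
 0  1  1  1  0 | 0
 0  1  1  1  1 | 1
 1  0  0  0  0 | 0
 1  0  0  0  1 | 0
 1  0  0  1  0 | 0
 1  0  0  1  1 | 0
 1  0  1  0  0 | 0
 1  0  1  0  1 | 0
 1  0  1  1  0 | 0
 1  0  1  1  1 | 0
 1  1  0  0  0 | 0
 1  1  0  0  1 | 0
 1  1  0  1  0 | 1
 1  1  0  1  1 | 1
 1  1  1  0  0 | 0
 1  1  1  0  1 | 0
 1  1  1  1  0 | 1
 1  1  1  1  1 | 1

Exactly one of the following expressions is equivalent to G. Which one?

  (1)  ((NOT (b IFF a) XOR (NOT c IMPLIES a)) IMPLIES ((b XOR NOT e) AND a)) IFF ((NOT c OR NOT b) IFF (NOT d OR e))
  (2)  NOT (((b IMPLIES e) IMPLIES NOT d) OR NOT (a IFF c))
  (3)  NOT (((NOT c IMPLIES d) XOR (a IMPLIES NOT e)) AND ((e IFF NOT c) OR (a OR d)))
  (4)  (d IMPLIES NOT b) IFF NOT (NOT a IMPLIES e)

4

(1) disagrees with G on (0,0,0,0,1) (formula → 1, table → 0); rule it out.
(2) disagrees with G on (0,0,0,0,0) (formula → 0, table → 1); rule it out.
(3) disagrees with G on (0,0,0,1,1) (formula → 1, table → 0); rule it out.
(4) is the remaining candidate, and it agrees with G on all 32 inputs.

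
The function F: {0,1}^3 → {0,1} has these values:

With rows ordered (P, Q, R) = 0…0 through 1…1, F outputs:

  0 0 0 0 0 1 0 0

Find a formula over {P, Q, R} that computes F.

F(P, Q, R) = (P and not Q) and R

Only row (1,0,1) gives 1. That row's minterm P·¬Q·R is F directly.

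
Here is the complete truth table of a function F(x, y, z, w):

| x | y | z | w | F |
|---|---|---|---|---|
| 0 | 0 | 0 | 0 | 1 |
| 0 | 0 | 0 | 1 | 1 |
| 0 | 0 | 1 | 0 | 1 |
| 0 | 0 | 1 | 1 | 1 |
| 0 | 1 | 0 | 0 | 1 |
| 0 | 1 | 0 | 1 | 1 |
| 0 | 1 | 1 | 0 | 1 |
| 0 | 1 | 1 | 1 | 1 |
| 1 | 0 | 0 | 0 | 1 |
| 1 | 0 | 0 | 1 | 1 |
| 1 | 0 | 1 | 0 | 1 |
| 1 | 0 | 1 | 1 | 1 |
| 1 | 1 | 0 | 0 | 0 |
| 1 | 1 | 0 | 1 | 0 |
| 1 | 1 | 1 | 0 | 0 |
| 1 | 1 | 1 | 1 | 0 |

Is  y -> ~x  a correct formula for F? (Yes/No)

Yes

Check the formula against F row by row:
  x=0, y=0, z=0, w=0: formula gives 1, F = 1 ✓
  x=0, y=0, z=0, w=1: formula gives 1, F = 1 ✓
  x=0, y=0, z=1, w=0: formula gives 1, F = 1 ✓
  x=0, y=0, z=1, w=1: formula gives 1, F = 1 ✓
  … (the remaining 12 rows also agree.)
Every row agrees, so the formula is equivalent.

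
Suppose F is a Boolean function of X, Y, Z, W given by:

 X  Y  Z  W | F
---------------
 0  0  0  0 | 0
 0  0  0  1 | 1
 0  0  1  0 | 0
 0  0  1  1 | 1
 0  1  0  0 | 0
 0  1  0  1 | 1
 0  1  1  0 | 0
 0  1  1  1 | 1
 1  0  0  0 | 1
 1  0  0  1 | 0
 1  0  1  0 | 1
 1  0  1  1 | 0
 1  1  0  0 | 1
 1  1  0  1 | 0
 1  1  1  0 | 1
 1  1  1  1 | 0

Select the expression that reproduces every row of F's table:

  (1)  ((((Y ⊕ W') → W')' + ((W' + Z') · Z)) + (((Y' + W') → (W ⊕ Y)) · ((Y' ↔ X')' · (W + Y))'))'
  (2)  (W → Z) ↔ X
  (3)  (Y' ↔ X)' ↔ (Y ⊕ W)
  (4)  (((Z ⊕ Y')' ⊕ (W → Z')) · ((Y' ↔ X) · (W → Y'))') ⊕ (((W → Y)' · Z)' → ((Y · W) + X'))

(1) fails at (0,0,0,0): the formula yields 1, F is 0.
(2) fails at (0,0,1,1): the formula yields 0, F is 1.
(4) fails at (0,0,0,1): the formula yields 0, F is 1.
Only (3) survives; checking it on all 16 rows confirms it matches F.

3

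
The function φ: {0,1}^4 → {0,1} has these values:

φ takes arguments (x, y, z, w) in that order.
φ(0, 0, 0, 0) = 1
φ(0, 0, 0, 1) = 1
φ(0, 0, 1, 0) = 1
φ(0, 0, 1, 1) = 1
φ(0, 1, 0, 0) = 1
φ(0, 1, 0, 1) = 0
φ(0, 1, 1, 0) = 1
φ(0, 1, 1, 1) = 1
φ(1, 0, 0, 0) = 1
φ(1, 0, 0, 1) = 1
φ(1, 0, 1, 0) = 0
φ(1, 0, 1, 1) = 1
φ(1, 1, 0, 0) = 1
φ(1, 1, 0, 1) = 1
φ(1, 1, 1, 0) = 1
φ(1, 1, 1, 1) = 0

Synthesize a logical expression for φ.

φ(x, y, z, w) = ~(((((~x & y) & ~z) & w) | (((x & ~y) & z) & ~w)) | (((x & y) & z) & w))

There are just 3 zero rows: (0,1,0,1), (1,0,1,0), (1,1,1,1). Their minterms are ¬x·y·¬z·w, x·¬y·z·¬w, x·y·z·w; the OR of those covers precisely the 0-outputs, and negating it yields φ.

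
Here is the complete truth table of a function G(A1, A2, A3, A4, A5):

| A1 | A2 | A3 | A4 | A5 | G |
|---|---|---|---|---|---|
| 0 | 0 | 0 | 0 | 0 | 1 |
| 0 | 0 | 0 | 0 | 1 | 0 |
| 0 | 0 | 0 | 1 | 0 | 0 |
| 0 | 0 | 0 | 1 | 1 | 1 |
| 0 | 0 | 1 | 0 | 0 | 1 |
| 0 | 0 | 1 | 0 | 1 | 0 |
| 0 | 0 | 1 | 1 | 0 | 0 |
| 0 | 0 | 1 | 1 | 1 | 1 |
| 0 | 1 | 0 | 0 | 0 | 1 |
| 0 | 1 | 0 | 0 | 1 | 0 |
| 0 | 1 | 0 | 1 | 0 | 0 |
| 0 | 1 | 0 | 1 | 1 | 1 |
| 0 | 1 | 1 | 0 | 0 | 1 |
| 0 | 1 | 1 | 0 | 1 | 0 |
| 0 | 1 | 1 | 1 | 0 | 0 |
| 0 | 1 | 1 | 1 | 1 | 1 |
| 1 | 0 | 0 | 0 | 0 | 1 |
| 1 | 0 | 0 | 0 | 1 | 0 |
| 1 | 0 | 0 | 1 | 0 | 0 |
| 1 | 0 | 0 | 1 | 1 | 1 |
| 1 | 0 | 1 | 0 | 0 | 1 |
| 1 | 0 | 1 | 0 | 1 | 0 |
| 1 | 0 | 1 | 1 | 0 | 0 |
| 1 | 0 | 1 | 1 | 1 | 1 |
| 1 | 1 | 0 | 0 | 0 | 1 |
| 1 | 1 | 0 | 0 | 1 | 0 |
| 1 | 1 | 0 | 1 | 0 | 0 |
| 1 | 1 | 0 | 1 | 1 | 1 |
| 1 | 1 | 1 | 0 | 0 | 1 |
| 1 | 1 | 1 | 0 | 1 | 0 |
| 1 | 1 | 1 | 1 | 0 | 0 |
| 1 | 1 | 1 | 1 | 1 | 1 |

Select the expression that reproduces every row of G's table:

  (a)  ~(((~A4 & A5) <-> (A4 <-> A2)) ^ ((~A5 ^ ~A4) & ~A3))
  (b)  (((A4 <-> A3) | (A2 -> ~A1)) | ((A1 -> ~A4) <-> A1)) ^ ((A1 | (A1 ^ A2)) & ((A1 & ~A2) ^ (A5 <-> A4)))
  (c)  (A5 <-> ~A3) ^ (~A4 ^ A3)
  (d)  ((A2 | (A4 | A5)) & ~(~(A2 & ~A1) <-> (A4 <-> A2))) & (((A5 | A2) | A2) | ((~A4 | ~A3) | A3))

(a) disagrees with G on (0,0,0,0,1) (formula → 1, table → 0); rule it out.
(b) disagrees with G on (0,0,0,0,1) (formula → 1, table → 0); rule it out.
(d) disagrees with G on (0,0,0,0,0) (formula → 0, table → 1); rule it out.
That leaves (c). Evaluating it on every row reproduces the table of G exactly.

c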